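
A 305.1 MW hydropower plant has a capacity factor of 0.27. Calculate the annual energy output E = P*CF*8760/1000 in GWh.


E = 305.1 * 0.27 * 8760 / 1000 = 721.6225 GWh


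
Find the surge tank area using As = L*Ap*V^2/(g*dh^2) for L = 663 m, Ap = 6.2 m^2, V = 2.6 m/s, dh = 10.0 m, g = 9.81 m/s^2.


As = 663 * 6.2 * 2.6^2 / (9.81 * 10.0^2) = 28.3258 m^2


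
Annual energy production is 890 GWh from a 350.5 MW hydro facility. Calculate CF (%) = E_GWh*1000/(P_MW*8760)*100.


CF = 890 * 1000 / (350.5 * 8760) * 100 = 28.9866 %


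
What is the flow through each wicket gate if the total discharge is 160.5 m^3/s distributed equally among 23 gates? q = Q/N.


q = 160.5 / 23 = 6.9783 m^3/s


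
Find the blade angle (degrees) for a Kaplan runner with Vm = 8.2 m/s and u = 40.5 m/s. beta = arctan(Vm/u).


beta = arctan(8.2 / 40.5) = 11.4459 degrees


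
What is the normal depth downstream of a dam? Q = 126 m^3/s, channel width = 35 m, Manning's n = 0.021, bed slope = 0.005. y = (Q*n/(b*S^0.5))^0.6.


y = (126 * 0.021 / (35 * 0.005^0.5))^0.6 = 1.0409 m


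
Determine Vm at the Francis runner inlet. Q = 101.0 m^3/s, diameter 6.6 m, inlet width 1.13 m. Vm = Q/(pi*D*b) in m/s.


Vm = 101.0 / (pi * 6.6 * 1.13) = 4.3107 m/s


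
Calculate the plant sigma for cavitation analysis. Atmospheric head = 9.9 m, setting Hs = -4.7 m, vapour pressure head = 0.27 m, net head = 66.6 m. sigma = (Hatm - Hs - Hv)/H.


sigma = (9.9 - (-4.7) - 0.27) / 66.6 = 0.2152


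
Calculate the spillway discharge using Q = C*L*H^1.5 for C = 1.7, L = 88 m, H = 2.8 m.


Q = 1.7 * 88 * 2.8^1.5 = 700.9203 m^3/s


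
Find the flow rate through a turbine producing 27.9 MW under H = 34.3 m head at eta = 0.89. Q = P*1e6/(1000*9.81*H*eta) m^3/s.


Q = 27.9 * 1e6 / (1000 * 9.81 * 34.3 * 0.89) = 93.1646 m^3/s


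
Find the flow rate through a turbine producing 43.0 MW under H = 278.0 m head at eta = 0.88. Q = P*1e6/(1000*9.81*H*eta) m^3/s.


Q = 43.0 * 1e6 / (1000 * 9.81 * 278.0 * 0.88) = 17.9173 m^3/s


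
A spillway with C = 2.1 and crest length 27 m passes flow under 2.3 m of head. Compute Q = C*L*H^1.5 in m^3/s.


Q = 2.1 * 27 * 2.3^1.5 = 197.7766 m^3/s


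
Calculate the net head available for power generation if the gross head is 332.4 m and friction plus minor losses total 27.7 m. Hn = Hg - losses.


Hn = 332.4 - 27.7 = 304.7000 m


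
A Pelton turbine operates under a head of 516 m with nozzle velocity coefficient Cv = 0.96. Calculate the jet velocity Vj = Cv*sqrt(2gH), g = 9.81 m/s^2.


Vj = 0.96 * sqrt(2*9.81*516) = 96.5930 m/s


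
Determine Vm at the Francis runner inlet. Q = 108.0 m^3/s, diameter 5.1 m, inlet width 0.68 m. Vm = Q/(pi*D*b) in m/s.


Vm = 108.0 / (pi * 5.1 * 0.68) = 9.9128 m/s


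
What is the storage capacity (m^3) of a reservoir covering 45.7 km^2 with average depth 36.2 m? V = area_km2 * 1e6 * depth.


V = 45.7 * 1e6 * 36.2 = 1.6543e+09 m^3


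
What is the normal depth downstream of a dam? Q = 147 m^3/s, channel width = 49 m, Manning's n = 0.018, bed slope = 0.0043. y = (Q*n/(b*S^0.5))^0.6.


y = (147 * 0.018 / (49 * 0.0043^0.5))^0.6 = 0.8900 m


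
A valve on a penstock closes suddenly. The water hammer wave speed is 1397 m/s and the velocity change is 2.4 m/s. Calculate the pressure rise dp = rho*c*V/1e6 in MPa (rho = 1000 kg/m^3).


dp = 1000 * 1397 * 2.4 / 1e6 = 3.3528 MPa


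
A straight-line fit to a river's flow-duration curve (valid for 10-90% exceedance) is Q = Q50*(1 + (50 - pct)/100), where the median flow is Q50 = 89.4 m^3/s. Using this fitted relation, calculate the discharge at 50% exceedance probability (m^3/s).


Q = 89.4 * (1 + (50 - 50)/100) = 89.4000 m^3/s


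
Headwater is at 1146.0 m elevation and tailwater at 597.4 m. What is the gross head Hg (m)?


Hg = 1146.0 - 597.4 = 548.6000 m


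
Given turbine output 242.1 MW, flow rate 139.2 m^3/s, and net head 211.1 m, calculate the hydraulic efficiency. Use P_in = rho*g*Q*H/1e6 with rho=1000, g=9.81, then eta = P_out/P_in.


P_in = 1000 * 9.81 * 139.2 * 211.1 / 1e6 = 288.2680 MW
eta = 242.1 / 288.2680 = 0.8398


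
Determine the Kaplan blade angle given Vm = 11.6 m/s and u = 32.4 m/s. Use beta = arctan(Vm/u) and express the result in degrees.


beta = arctan(11.6 / 32.4) = 19.6986 degrees


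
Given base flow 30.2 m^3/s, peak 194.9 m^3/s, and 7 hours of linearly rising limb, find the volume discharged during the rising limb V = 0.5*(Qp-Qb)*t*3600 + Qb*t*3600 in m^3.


V = 0.5*(194.9 - 30.2)*7*3600 + 30.2*7*3600 = 2.8363e+06 m^3


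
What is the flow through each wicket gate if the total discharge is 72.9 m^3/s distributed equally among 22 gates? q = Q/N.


q = 72.9 / 22 = 3.3136 m^3/s


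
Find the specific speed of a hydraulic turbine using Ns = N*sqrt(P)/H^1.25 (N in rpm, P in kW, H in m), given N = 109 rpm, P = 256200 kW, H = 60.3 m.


Ns = 109 * 256200^0.5 / 60.3^1.25 = 328.3367


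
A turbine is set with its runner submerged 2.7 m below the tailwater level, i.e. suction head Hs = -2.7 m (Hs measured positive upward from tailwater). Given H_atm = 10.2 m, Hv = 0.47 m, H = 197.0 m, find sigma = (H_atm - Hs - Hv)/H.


sigma = (10.2 - (-2.7) - 0.47) / 197.0 = 0.0631


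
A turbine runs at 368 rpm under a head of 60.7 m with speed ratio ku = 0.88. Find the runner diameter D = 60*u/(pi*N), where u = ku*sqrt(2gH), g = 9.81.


u = 0.88 * sqrt(2*9.81*60.7) = 30.3687 m/s
D = 60 * 30.3687 / (pi * 368) = 1.5761 m


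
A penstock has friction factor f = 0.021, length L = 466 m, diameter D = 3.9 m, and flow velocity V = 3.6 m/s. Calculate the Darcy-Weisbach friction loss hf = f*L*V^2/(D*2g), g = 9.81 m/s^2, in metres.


hf = 0.021 * 466 * 3.6^2 / (3.9 * 2 * 9.81) = 1.6575 m


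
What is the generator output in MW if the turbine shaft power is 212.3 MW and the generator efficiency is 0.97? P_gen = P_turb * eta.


P_gen = 212.3 * 0.97 = 205.9310 MW


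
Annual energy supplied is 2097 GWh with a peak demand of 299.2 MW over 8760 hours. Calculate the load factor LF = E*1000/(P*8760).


LF = 2097 * 1000 / (299.2 * 8760) = 0.8001


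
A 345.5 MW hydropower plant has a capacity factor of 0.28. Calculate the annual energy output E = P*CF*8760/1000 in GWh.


E = 345.5 * 0.28 * 8760 / 1000 = 847.4424 GWh


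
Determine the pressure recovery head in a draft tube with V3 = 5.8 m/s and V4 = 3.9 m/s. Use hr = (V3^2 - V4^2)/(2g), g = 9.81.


hr = (5.8^2 - 3.9^2) / (2*9.81) = 0.9393 m


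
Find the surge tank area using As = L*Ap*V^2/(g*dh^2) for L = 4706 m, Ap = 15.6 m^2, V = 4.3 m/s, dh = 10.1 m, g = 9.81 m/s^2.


As = 4706 * 15.6 * 4.3^2 / (9.81 * 10.1^2) = 1356.4434 m^2


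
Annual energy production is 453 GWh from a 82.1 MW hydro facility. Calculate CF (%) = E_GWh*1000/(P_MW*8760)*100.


CF = 453 * 1000 / (82.1 * 8760) * 100 = 62.9870 %


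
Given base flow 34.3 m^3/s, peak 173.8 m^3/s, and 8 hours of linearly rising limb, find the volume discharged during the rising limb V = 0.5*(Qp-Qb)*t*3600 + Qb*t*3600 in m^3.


V = 0.5*(173.8 - 34.3)*8*3600 + 34.3*8*3600 = 2.9966e+06 m^3


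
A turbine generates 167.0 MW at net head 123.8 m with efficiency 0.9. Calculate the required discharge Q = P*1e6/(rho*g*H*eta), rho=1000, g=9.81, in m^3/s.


Q = 167.0 * 1e6 / (1000 * 9.81 * 123.8 * 0.9) = 152.7863 m^3/s


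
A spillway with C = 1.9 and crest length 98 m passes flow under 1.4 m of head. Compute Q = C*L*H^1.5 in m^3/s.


Q = 1.9 * 98 * 1.4^1.5 = 308.4407 m^3/s


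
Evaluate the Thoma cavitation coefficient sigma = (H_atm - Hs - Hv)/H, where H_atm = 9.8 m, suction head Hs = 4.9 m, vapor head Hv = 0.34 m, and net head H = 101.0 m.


sigma = (9.8 - 4.9 - 0.34) / 101.0 = 0.0451


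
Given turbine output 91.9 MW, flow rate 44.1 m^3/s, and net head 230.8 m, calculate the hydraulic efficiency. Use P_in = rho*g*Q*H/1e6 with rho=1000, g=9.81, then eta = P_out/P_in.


P_in = 1000 * 9.81 * 44.1 * 230.8 / 1e6 = 99.8489 MW
eta = 91.9 / 99.8489 = 0.9204


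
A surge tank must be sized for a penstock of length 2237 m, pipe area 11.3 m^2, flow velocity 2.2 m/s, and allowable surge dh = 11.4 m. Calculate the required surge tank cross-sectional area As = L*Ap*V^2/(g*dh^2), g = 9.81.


As = 2237 * 11.3 * 2.2^2 / (9.81 * 11.4^2) = 95.9646 m^2


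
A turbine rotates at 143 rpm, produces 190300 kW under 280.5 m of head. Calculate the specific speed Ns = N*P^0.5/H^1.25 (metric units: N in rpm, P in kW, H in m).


Ns = 143 * 190300^0.5 / 280.5^1.25 = 54.3425


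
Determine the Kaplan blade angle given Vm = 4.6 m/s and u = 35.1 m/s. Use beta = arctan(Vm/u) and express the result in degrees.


beta = arctan(4.6 / 35.1) = 7.4663 degrees


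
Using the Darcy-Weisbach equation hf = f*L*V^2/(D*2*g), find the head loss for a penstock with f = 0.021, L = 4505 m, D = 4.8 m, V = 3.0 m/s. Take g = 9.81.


hf = 0.021 * 4505 * 3.0^2 / (4.8 * 2 * 9.81) = 9.0410 m


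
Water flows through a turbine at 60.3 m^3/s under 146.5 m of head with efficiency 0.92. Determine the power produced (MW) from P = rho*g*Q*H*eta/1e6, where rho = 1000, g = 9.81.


P = 1000 * 9.81 * 60.3 * 146.5 * 0.92 / 1e6 = 79.7282 MW


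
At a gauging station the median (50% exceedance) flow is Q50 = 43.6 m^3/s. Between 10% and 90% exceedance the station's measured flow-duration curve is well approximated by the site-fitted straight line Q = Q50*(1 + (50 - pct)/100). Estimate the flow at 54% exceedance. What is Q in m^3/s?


Q = 43.6 * (1 + (50 - 54)/100) = 41.8560 m^3/s


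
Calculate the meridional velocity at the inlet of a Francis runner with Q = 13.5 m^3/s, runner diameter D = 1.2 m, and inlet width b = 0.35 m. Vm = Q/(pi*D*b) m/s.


Vm = 13.5 / (pi * 1.2 * 0.35) = 10.2314 m/s


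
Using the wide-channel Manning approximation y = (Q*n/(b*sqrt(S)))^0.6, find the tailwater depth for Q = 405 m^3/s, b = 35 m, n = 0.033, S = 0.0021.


y = (405 * 0.033 / (35 * 0.0021^0.5))^0.6 = 3.5684 m


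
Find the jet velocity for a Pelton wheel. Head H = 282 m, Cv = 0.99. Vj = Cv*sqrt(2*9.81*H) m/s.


Vj = 0.99 * sqrt(2*9.81*282) = 73.6392 m/s


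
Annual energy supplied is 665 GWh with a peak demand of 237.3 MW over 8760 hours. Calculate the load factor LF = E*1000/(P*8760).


LF = 665 * 1000 / (237.3 * 8760) = 0.3199


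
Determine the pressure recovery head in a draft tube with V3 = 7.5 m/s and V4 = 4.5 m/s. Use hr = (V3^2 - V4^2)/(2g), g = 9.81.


hr = (7.5^2 - 4.5^2) / (2*9.81) = 1.8349 m


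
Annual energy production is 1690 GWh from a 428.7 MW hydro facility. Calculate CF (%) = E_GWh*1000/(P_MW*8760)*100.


CF = 1690 * 1000 / (428.7 * 8760) * 100 = 45.0017 %


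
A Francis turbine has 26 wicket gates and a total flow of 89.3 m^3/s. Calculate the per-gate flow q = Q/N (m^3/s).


q = 89.3 / 26 = 3.4346 m^3/s


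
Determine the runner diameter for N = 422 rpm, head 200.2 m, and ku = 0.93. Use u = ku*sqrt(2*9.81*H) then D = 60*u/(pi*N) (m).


u = 0.93 * sqrt(2*9.81*200.2) = 58.2860 m/s
D = 60 * 58.2860 / (pi * 422) = 2.6379 m


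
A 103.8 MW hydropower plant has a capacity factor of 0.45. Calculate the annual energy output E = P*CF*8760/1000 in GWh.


E = 103.8 * 0.45 * 8760 / 1000 = 409.1796 GWh


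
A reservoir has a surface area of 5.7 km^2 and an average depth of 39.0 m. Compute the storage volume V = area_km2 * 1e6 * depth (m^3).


V = 5.7 * 1e6 * 39.0 = 2.2230e+08 m^3


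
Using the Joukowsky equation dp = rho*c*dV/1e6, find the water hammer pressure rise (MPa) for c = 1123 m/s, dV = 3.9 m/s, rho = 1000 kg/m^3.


dp = 1000 * 1123 * 3.9 / 1e6 = 4.3797 MPa


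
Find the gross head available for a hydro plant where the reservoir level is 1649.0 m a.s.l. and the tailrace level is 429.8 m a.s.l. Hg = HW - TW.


Hg = 1649.0 - 429.8 = 1219.2000 m


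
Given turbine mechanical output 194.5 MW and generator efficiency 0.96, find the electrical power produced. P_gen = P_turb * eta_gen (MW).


P_gen = 194.5 * 0.96 = 186.7200 MW


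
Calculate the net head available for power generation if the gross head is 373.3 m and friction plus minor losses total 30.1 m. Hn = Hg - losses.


Hn = 373.3 - 30.1 = 343.2000 m


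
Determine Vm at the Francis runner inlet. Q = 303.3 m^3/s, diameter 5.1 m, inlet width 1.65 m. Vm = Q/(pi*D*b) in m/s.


Vm = 303.3 / (pi * 5.1 * 1.65) = 11.4728 m/s


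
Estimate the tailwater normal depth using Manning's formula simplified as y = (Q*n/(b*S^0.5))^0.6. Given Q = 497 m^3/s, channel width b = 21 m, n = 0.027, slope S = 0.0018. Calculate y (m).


y = (497 * 0.027 / (21 * 0.0018^0.5))^0.6 = 5.0900 m


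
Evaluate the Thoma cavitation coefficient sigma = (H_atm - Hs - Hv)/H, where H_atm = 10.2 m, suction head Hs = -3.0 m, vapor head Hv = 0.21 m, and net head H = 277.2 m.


sigma = (10.2 - (-3.0) - 0.21) / 277.2 = 0.0469


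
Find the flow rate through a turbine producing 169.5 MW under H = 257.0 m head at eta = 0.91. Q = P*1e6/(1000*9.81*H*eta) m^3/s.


Q = 169.5 * 1e6 / (1000 * 9.81 * 257.0 * 0.91) = 73.8799 m^3/s


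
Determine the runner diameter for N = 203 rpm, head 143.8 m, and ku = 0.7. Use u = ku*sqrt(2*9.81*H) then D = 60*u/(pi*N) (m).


u = 0.7 * sqrt(2*9.81*143.8) = 37.1815 m/s
D = 60 * 37.1815 / (pi * 203) = 3.4981 m


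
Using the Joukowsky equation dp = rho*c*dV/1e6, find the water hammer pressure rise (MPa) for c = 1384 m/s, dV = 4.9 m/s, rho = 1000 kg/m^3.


dp = 1000 * 1384 * 4.9 / 1e6 = 6.7816 MPa


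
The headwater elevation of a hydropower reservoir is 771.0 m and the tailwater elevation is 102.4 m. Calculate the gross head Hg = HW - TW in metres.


Hg = 771.0 - 102.4 = 668.6000 m


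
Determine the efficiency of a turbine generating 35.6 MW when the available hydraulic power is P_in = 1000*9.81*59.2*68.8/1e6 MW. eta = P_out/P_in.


P_in = 1000 * 9.81 * 59.2 * 68.8 / 1e6 = 39.9557 MW
eta = 35.6 / 39.9557 = 0.8910


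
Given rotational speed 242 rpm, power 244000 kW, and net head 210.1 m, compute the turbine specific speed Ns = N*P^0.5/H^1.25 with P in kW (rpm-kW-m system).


Ns = 242 * 244000^0.5 / 210.1^1.25 = 149.4437


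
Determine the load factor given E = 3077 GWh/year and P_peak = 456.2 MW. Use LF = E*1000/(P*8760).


LF = 3077 * 1000 / (456.2 * 8760) = 0.7700


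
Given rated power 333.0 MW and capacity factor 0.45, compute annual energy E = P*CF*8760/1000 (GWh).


E = 333.0 * 0.45 * 8760 / 1000 = 1312.6860 GWh


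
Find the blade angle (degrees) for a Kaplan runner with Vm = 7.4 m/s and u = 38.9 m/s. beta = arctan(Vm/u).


beta = arctan(7.4 / 38.9) = 10.7708 degrees


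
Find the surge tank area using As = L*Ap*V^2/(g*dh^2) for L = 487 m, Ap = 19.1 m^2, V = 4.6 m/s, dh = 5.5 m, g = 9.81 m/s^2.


As = 487 * 19.1 * 4.6^2 / (9.81 * 5.5^2) = 663.2597 m^2


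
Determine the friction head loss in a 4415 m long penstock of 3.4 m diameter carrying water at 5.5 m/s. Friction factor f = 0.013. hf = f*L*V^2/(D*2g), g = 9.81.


hf = 0.013 * 4415 * 5.5^2 / (3.4 * 2 * 9.81) = 26.0268 m


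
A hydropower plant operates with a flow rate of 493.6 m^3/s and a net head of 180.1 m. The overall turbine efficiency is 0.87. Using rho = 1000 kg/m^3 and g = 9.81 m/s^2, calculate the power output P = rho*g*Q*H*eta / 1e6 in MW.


P = 1000 * 9.81 * 493.6 * 180.1 * 0.87 / 1e6 = 758.7123 MW


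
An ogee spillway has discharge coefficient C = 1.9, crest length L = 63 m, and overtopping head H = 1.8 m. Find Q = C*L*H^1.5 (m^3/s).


Q = 1.9 * 63 * 1.8^1.5 = 289.0699 m^3/s


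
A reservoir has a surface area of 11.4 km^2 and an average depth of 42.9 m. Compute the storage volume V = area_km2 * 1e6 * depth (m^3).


V = 11.4 * 1e6 * 42.9 = 4.8906e+08 m^3


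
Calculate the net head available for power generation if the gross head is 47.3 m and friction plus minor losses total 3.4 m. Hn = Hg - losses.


Hn = 47.3 - 3.4 = 43.9000 m


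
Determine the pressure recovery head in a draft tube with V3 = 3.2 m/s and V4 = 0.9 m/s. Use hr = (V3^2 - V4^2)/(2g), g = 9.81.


hr = (3.2^2 - 0.9^2) / (2*9.81) = 0.4806 m


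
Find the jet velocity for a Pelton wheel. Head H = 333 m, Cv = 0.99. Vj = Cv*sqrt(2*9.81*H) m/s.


Vj = 0.99 * sqrt(2*9.81*333) = 80.0215 m/s


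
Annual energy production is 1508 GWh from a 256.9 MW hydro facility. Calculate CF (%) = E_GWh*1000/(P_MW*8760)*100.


CF = 1508 * 1000 / (256.9 * 8760) * 100 = 67.0090 %


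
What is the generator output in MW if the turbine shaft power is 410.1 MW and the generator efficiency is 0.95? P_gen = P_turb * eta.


P_gen = 410.1 * 0.95 = 389.5950 MW


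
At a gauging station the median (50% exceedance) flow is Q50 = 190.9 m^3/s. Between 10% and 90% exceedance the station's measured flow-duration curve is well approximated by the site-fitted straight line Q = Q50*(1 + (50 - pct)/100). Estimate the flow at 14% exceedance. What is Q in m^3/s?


Q = 190.9 * (1 + (50 - 14)/100) = 259.6240 m^3/s


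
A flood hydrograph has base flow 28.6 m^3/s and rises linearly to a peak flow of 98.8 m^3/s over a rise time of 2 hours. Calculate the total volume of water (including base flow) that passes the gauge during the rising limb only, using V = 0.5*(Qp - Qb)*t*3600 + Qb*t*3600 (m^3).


V = 0.5*(98.8 - 28.6)*2*3600 + 28.6*2*3600 = 458640.0000 m^3


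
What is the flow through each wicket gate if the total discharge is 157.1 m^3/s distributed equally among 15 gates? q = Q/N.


q = 157.1 / 15 = 10.4733 m^3/s


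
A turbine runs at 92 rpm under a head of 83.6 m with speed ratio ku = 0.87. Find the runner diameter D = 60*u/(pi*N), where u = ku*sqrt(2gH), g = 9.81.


u = 0.87 * sqrt(2*9.81*83.6) = 35.2348 m/s
D = 60 * 35.2348 / (pi * 92) = 7.3145 m


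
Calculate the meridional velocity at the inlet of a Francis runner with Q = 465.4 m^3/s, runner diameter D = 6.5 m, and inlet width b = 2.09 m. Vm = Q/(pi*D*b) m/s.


Vm = 465.4 / (pi * 6.5 * 2.09) = 10.9048 m/s


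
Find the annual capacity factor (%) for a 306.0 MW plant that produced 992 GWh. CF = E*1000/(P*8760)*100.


CF = 992 * 1000 / (306.0 * 8760) * 100 = 37.0072 %


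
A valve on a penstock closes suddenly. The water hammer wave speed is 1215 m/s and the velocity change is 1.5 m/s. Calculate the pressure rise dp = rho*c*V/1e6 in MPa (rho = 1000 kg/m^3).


dp = 1000 * 1215 * 1.5 / 1e6 = 1.8225 MPa


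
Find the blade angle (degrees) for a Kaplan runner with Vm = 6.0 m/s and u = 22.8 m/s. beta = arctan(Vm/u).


beta = arctan(6.0 / 22.8) = 14.7436 degrees


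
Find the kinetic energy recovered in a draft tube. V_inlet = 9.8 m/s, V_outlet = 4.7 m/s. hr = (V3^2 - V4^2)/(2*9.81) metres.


hr = (9.8^2 - 4.7^2) / (2*9.81) = 3.7691 m


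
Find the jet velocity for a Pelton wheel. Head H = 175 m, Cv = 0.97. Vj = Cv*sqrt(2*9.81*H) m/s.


Vj = 0.97 * sqrt(2*9.81*175) = 56.8382 m/s


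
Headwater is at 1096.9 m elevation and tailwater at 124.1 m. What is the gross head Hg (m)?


Hg = 1096.9 - 124.1 = 972.8000 m


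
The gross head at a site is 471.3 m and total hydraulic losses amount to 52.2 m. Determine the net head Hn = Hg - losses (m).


Hn = 471.3 - 52.2 = 419.1000 m


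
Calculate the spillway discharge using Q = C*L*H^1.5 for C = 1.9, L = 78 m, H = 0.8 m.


Q = 1.9 * 78 * 0.8^1.5 = 106.0433 m^3/s


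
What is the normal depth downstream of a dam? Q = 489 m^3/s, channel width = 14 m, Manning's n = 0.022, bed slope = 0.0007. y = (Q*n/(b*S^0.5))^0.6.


y = (489 * 0.022 / (14 * 0.0007^0.5))^0.6 = 7.5480 m


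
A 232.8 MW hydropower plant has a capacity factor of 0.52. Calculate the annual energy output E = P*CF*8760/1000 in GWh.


E = 232.8 * 0.52 * 8760 / 1000 = 1060.4506 GWh


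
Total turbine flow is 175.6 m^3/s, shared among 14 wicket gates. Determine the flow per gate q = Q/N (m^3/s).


q = 175.6 / 14 = 12.5429 m^3/s


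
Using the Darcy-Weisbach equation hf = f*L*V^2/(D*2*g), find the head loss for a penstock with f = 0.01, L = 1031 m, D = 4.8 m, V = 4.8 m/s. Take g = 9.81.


hf = 0.01 * 1031 * 4.8^2 / (4.8 * 2 * 9.81) = 2.5223 m


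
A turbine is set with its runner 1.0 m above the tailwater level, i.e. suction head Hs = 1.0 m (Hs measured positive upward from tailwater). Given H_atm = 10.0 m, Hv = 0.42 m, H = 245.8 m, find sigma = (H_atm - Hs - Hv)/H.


sigma = (10.0 - 1.0 - 0.42) / 245.8 = 0.0349


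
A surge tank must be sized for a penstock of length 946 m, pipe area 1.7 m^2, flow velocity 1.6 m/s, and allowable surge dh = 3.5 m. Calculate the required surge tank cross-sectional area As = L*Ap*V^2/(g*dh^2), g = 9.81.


As = 946 * 1.7 * 1.6^2 / (9.81 * 3.5^2) = 34.2590 m^2


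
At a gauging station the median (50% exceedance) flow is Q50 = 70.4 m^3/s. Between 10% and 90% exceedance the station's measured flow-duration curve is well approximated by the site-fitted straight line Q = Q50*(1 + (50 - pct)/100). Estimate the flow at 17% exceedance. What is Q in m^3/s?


Q = 70.4 * (1 + (50 - 17)/100) = 93.6320 m^3/s


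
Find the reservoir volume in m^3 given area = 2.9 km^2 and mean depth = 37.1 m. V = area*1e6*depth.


V = 2.9 * 1e6 * 37.1 = 1.0759e+08 m^3


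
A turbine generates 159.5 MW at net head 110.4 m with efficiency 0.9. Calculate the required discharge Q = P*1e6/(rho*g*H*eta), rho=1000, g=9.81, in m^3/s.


Q = 159.5 * 1e6 / (1000 * 9.81 * 110.4 * 0.9) = 163.6365 m^3/s


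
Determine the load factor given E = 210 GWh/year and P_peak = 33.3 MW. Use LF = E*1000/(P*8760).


LF = 210 * 1000 / (33.3 * 8760) = 0.7199


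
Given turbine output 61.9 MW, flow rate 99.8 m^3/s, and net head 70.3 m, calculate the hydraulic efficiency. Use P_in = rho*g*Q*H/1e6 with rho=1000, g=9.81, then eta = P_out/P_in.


P_in = 1000 * 9.81 * 99.8 * 70.3 / 1e6 = 68.8264 MW
eta = 61.9 / 68.8264 = 0.8994


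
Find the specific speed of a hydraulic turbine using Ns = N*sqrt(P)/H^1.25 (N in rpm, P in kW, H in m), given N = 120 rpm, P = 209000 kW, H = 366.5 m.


Ns = 120 * 209000^0.5 / 366.5^1.25 = 34.2107


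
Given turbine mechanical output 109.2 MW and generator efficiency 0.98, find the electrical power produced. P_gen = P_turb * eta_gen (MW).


P_gen = 109.2 * 0.98 = 107.0160 MW


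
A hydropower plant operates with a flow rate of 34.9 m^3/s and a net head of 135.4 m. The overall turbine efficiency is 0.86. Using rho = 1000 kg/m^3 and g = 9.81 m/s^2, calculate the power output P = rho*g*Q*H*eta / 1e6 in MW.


P = 1000 * 9.81 * 34.9 * 135.4 * 0.86 / 1e6 = 39.8668 MW


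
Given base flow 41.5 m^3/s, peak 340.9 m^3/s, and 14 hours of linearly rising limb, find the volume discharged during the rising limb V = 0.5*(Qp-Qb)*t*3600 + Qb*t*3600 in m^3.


V = 0.5*(340.9 - 41.5)*14*3600 + 41.5*14*3600 = 9.6365e+06 m^3


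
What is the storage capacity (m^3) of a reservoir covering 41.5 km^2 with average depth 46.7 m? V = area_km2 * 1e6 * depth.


V = 41.5 * 1e6 * 46.7 = 1.9380e+09 m^3


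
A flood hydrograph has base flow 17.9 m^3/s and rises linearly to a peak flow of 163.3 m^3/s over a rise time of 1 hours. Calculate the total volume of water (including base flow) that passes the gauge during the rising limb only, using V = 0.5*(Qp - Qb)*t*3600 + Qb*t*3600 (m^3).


V = 0.5*(163.3 - 17.9)*1*3600 + 17.9*1*3600 = 326160.0000 m^3


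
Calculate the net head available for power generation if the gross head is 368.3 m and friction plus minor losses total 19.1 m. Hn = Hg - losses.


Hn = 368.3 - 19.1 = 349.2000 m


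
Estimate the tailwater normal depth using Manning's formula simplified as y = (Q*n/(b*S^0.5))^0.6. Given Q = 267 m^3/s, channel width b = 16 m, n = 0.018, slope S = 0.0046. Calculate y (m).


y = (267 * 0.018 / (16 * 0.0046^0.5))^0.6 = 2.4421 m


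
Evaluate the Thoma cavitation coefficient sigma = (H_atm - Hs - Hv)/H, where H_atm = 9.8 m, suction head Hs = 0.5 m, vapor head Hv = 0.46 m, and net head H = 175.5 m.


sigma = (9.8 - 0.5 - 0.46) / 175.5 = 0.0504


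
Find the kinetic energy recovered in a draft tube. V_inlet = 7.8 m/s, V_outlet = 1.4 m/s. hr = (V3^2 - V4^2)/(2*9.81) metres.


hr = (7.8^2 - 1.4^2) / (2*9.81) = 3.0010 m


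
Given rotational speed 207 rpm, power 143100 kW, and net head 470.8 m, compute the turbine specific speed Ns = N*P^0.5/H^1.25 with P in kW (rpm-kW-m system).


Ns = 207 * 143100^0.5 / 470.8^1.25 = 35.7063


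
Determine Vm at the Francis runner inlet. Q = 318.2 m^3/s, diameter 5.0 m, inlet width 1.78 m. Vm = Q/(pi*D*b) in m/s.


Vm = 318.2 / (pi * 5.0 * 1.78) = 11.3805 m/s


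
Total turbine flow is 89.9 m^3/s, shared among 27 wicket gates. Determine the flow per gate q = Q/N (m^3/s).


q = 89.9 / 27 = 3.3296 m^3/s


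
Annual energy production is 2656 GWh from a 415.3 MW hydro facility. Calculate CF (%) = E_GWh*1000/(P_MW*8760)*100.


CF = 2656 * 1000 / (415.3 * 8760) * 100 = 73.0066 %


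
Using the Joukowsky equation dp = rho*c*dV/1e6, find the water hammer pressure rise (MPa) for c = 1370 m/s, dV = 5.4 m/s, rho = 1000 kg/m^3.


dp = 1000 * 1370 * 5.4 / 1e6 = 7.3980 MPa


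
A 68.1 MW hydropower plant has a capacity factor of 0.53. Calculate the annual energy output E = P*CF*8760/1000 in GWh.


E = 68.1 * 0.53 * 8760 / 1000 = 316.1747 GWh


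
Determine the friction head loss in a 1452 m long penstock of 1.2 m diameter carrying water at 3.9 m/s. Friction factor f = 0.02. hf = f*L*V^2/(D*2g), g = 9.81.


hf = 0.02 * 1452 * 3.9^2 / (1.2 * 2 * 9.81) = 18.7606 m


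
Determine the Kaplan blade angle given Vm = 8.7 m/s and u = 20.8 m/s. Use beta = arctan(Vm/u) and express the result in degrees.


beta = arctan(8.7 / 20.8) = 22.6981 degrees


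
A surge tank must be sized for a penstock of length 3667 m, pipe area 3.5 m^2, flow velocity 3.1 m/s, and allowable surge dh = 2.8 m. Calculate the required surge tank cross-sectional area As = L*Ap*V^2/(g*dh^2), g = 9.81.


As = 3667 * 3.5 * 3.1^2 / (9.81 * 2.8^2) = 1603.6784 m^2


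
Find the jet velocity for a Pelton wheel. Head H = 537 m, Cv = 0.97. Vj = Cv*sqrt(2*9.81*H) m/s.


Vj = 0.97 * sqrt(2*9.81*537) = 99.5654 m/s


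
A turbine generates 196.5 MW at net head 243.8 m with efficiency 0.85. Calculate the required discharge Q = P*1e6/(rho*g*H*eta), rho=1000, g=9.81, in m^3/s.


Q = 196.5 * 1e6 / (1000 * 9.81 * 243.8 * 0.85) = 96.6587 m^3/s


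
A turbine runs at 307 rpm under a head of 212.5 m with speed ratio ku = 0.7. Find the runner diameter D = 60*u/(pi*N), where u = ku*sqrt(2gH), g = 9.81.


u = 0.7 * sqrt(2*9.81*212.5) = 45.1988 m/s
D = 60 * 45.1988 / (pi * 307) = 2.8118 m


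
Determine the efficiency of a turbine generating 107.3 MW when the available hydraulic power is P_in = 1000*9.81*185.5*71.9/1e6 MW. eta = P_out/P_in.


P_in = 1000 * 9.81 * 185.5 * 71.9 / 1e6 = 130.8404 MW
eta = 107.3 / 130.8404 = 0.8201


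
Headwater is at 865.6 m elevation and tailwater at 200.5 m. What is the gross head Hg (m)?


Hg = 865.6 - 200.5 = 665.1000 m


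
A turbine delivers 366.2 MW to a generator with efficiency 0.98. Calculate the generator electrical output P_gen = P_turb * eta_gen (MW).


P_gen = 366.2 * 0.98 = 358.8760 MW


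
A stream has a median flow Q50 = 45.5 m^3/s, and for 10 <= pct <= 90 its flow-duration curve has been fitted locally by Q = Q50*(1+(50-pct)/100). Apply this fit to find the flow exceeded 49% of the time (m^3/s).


Q = 45.5 * (1 + (50 - 49)/100) = 45.9550 m^3/s


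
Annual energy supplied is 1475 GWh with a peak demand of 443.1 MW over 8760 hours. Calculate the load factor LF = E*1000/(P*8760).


LF = 1475 * 1000 / (443.1 * 8760) = 0.3800


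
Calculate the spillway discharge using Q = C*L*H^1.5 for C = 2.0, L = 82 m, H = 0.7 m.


Q = 2.0 * 82 * 0.7^1.5 = 96.0486 m^3/s


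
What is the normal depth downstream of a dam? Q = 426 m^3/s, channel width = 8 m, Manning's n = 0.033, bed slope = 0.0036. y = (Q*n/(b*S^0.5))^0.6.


y = (426 * 0.033 / (8 * 0.0036^0.5))^0.6 = 7.5859 m


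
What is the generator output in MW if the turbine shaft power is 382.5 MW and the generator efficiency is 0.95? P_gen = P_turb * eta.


P_gen = 382.5 * 0.95 = 363.3750 MW


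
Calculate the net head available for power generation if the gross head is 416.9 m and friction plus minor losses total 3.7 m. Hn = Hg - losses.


Hn = 416.9 - 3.7 = 413.2000 m


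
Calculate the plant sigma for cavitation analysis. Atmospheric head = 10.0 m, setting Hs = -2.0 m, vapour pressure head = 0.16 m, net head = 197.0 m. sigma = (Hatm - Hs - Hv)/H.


sigma = (10.0 - (-2.0) - 0.16) / 197.0 = 0.0601


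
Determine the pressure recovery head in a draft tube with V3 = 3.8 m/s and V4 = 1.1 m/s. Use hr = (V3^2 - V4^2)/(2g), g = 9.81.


hr = (3.8^2 - 1.1^2) / (2*9.81) = 0.6743 m


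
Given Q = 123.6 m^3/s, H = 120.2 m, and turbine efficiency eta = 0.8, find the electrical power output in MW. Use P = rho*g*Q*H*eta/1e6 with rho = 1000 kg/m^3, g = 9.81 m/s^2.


P = 1000 * 9.81 * 123.6 * 120.2 * 0.8 / 1e6 = 116.5955 MW


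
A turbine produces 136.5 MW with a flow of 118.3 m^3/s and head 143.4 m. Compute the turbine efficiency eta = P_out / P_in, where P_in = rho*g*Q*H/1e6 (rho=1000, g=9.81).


P_in = 1000 * 9.81 * 118.3 * 143.4 / 1e6 = 166.4190 MW
eta = 136.5 / 166.4190 = 0.8202


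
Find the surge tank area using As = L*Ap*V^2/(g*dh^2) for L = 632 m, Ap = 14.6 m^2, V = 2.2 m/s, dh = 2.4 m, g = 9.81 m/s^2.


As = 632 * 14.6 * 2.2^2 / (9.81 * 2.4^2) = 790.3579 m^2


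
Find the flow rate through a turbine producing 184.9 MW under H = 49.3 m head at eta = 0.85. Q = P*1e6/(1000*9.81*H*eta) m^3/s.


Q = 184.9 * 1e6 / (1000 * 9.81 * 49.3 * 0.85) = 449.7820 m^3/s


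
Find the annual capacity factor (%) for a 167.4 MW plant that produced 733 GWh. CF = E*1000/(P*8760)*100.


CF = 733 * 1000 / (167.4 * 8760) * 100 = 49.9855 %


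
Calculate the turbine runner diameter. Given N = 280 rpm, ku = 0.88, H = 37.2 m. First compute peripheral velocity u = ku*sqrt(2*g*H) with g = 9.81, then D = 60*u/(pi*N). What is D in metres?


u = 0.88 * sqrt(2*9.81*37.2) = 23.7741 m/s
D = 60 * 23.7741 / (pi * 280) = 1.6216 m


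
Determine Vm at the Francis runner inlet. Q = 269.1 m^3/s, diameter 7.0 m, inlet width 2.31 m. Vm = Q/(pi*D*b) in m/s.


Vm = 269.1 / (pi * 7.0 * 2.31) = 5.2973 m/s


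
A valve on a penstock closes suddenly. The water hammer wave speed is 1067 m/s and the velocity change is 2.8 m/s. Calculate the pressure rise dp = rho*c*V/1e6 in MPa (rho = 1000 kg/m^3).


dp = 1000 * 1067 * 2.8 / 1e6 = 2.9876 MPa


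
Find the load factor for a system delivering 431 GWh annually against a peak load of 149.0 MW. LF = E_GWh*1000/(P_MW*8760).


LF = 431 * 1000 / (149.0 * 8760) = 0.3302


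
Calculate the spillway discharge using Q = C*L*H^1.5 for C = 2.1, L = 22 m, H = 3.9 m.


Q = 2.1 * 22 * 3.9^1.5 = 355.8270 m^3/s


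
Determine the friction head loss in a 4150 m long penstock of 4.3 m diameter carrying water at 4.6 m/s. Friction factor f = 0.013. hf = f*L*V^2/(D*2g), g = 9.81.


hf = 0.013 * 4150 * 4.6^2 / (4.3 * 2 * 9.81) = 13.5313 m


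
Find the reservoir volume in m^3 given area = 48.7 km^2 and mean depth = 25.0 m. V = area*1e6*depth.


V = 48.7 * 1e6 * 25.0 = 1.2175e+09 m^3


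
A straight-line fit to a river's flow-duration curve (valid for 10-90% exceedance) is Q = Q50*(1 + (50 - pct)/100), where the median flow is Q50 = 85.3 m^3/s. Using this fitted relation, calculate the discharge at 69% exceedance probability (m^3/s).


Q = 85.3 * (1 + (50 - 69)/100) = 69.0930 m^3/s


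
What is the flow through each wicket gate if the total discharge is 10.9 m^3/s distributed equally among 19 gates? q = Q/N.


q = 10.9 / 19 = 0.5737 m^3/s


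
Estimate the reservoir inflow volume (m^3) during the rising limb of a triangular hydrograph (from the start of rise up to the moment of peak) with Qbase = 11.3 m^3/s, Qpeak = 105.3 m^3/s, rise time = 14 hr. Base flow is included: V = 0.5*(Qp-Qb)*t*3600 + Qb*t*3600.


V = 0.5*(105.3 - 11.3)*14*3600 + 11.3*14*3600 = 2.9383e+06 m^3


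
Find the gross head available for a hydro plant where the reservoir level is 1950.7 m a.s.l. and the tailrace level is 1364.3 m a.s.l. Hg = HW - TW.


Hg = 1950.7 - 1364.3 = 586.4000 m


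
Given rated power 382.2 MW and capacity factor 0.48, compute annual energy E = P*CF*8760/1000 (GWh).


E = 382.2 * 0.48 * 8760 / 1000 = 1607.0746 GWh


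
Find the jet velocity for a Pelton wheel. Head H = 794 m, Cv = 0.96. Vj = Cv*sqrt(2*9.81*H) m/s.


Vj = 0.96 * sqrt(2*9.81*794) = 119.8205 m/s


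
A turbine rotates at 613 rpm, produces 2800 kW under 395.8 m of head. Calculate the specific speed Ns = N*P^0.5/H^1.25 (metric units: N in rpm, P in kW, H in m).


Ns = 613 * 2800^0.5 / 395.8^1.25 = 18.3736


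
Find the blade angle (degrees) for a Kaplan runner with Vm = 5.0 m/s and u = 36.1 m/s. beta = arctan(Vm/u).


beta = arctan(5.0 / 36.1) = 7.8855 degrees


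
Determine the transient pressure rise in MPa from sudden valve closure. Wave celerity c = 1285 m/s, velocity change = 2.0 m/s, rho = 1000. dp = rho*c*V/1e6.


dp = 1000 * 1285 * 2.0 / 1e6 = 2.5700 MPa


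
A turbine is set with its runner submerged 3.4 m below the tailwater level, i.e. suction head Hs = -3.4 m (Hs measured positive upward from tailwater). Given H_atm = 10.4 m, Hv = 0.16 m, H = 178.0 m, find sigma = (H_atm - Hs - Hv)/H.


sigma = (10.4 - (-3.4) - 0.16) / 178.0 = 0.0766


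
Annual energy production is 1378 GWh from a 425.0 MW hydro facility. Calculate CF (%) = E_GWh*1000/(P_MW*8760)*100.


CF = 1378 * 1000 / (425.0 * 8760) * 100 = 37.0132 %


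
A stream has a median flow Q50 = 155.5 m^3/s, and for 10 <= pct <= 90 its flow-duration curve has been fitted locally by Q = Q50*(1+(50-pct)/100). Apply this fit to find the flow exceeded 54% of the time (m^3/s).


Q = 155.5 * (1 + (50 - 54)/100) = 149.2800 m^3/s


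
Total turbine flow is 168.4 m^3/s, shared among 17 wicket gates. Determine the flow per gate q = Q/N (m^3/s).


q = 168.4 / 17 = 9.9059 m^3/s


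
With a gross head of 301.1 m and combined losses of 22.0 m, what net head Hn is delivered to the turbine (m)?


Hn = 301.1 - 22.0 = 279.1000 m


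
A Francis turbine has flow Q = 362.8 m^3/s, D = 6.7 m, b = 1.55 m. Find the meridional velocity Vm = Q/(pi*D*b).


Vm = 362.8 / (pi * 6.7 * 1.55) = 11.1202 m/s


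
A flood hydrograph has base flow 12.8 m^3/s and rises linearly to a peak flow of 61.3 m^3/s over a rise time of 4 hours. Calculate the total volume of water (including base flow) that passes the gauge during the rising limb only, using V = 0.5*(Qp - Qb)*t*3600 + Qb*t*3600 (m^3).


V = 0.5*(61.3 - 12.8)*4*3600 + 12.8*4*3600 = 533520.0000 m^3


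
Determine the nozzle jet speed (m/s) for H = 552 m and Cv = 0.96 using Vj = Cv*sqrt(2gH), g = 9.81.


Vj = 0.96 * sqrt(2*9.81*552) = 99.9057 m/s


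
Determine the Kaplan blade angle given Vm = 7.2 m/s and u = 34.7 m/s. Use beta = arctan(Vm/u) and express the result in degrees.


beta = arctan(7.2 / 34.7) = 11.7221 degrees


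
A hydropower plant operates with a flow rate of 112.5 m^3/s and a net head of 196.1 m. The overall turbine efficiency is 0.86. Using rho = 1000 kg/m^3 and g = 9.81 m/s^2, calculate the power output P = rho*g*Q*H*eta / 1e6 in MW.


P = 1000 * 9.81 * 112.5 * 196.1 * 0.86 / 1e6 = 186.1219 MW


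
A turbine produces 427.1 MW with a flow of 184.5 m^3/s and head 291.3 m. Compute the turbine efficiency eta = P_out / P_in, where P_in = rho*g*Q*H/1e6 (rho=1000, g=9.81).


P_in = 1000 * 9.81 * 184.5 * 291.3 / 1e6 = 527.2370 MW
eta = 427.1 / 527.2370 = 0.8101


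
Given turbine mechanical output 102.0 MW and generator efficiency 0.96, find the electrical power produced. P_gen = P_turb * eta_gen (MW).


P_gen = 102.0 * 0.96 = 97.9200 MW


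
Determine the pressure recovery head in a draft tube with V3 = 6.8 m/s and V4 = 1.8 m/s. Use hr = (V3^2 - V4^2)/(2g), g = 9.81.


hr = (6.8^2 - 1.8^2) / (2*9.81) = 2.1916 m


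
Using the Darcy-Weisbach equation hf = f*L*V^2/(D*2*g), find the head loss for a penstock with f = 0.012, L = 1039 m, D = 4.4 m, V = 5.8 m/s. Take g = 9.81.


hf = 0.012 * 1039 * 5.8^2 / (4.4 * 2 * 9.81) = 4.8585 m


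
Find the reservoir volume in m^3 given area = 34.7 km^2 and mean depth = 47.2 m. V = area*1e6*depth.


V = 34.7 * 1e6 * 47.2 = 1.6378e+09 m^3


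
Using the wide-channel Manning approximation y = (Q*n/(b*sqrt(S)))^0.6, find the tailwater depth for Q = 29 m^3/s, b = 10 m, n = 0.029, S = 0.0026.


y = (29 * 0.029 / (10 * 0.0026^0.5))^0.6 = 1.3502 m


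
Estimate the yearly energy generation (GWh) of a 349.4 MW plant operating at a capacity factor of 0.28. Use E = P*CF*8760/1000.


E = 349.4 * 0.28 * 8760 / 1000 = 857.0083 GWh


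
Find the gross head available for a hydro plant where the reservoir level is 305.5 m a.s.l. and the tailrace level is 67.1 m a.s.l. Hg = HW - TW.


Hg = 305.5 - 67.1 = 238.4000 m


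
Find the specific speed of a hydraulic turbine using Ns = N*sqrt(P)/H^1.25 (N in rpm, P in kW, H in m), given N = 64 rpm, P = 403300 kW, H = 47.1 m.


Ns = 64 * 403300^0.5 / 47.1^1.25 = 329.3957


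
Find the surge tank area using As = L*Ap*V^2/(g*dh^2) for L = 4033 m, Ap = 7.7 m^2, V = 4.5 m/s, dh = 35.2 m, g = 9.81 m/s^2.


As = 4033 * 7.7 * 4.5^2 / (9.81 * 35.2^2) = 51.7356 m^2


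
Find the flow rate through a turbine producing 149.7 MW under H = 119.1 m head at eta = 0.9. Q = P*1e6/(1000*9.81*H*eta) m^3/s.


Q = 149.7 * 1e6 / (1000 * 9.81 * 119.1 * 0.9) = 142.3635 m^3/s


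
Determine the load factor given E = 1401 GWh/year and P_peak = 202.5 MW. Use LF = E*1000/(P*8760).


LF = 1401 * 1000 / (202.5 * 8760) = 0.7898


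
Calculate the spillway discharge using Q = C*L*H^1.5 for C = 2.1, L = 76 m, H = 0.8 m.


Q = 2.1 * 76 * 0.8^1.5 = 114.2005 m^3/s


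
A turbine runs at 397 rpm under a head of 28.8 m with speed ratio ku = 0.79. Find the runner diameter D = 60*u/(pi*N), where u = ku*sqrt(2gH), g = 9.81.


u = 0.79 * sqrt(2*9.81*28.8) = 18.7790 m/s
D = 60 * 18.7790 / (pi * 397) = 0.9034 m


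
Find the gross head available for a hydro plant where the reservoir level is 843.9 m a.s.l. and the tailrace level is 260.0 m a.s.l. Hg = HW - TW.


Hg = 843.9 - 260.0 = 583.9000 m


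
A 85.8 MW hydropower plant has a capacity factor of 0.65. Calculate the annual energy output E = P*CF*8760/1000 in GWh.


E = 85.8 * 0.65 * 8760 / 1000 = 488.5452 GWh


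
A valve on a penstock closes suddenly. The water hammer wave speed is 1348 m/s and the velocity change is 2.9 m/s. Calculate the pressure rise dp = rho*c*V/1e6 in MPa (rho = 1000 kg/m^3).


dp = 1000 * 1348 * 2.9 / 1e6 = 3.9092 MPa


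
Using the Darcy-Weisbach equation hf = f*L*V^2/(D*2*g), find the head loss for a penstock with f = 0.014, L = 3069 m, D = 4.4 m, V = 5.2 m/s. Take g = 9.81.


hf = 0.014 * 3069 * 5.2^2 / (4.4 * 2 * 9.81) = 13.4580 m


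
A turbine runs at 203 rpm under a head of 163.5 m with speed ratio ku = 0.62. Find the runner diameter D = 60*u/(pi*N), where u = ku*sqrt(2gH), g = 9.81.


u = 0.62 * sqrt(2*9.81*163.5) = 35.1156 m/s
D = 60 * 35.1156 / (pi * 203) = 3.3037 m


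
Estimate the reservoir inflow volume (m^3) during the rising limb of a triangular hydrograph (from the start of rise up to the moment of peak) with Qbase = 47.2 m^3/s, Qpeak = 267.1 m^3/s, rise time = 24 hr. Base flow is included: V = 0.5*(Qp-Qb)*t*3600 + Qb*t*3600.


V = 0.5*(267.1 - 47.2)*24*3600 + 47.2*24*3600 = 1.3578e+07 m^3
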